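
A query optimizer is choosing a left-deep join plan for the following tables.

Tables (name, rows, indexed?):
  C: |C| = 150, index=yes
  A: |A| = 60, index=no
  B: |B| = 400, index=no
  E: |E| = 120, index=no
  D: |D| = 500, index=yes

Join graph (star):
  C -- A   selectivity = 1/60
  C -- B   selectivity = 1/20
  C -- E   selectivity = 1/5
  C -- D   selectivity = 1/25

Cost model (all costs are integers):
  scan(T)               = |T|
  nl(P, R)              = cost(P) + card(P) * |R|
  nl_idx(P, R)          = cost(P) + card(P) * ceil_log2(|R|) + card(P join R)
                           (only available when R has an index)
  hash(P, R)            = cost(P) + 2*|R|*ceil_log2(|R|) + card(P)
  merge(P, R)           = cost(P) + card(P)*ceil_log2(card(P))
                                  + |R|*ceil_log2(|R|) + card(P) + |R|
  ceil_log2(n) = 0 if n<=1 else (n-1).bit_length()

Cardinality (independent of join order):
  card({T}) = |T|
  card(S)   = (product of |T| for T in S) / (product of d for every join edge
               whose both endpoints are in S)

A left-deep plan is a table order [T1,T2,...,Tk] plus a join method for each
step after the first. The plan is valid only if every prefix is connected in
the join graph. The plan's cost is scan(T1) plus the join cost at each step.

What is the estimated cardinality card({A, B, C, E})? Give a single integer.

Tables in S: A(60), B(400), C(150), E(120)
Edges inside S: C-A(d=60), C-B(d=20), C-E(d=5)
numerator = 60 * 400 * 150 * 120 = 432000000
denominator = 60 * 20 * 5 = 6000
card(S) = 432000000 / 6000 = 72000

72000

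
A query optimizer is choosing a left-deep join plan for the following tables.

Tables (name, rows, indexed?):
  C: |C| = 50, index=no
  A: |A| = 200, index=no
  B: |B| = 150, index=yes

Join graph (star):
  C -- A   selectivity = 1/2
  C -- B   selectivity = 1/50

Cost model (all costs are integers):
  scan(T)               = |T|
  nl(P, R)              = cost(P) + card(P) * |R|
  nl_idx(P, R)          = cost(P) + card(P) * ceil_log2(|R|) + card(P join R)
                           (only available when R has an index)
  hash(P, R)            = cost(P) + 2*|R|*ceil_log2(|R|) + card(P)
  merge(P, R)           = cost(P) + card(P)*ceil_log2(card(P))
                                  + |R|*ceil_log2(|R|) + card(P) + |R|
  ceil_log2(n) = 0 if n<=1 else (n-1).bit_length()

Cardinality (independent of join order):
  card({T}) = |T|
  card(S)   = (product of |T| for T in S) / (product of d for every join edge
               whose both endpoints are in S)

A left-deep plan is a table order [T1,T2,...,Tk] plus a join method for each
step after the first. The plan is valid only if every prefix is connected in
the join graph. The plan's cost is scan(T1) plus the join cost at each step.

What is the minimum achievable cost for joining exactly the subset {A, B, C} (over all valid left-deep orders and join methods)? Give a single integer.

Selinger DP over subsets of {A,B,C}:
  {C}: scan cost=50, card=50
  {A}: scan cost=200, card=200
  {B}: scan cost=150, card=150
  {AC}: card=5000; try (C,hash)→1000, (A,merge)→2200, (C,merge)→2350, (A,hash)→3300, (A,nl)→10050, (C,nl)→10200; best=1000 via (C,hash)
  {BC}: card=150; try (B,nl_idx)→600, (C,hash)→900, (B,merge)→1750, (C,merge)→1850, (B,hash)→2500, (B,nl)→7550 …(+1); best=600 via (B,nl_idx)
  {ABC}: card=15000; try (A,merge)→3750, (A,hash)→3950, (B,hash)→8400, (A,nl)→30600, (B,nl_idx)→56000, (B,merge)→72350 …(+1); best=3750 via (A,merge)

3750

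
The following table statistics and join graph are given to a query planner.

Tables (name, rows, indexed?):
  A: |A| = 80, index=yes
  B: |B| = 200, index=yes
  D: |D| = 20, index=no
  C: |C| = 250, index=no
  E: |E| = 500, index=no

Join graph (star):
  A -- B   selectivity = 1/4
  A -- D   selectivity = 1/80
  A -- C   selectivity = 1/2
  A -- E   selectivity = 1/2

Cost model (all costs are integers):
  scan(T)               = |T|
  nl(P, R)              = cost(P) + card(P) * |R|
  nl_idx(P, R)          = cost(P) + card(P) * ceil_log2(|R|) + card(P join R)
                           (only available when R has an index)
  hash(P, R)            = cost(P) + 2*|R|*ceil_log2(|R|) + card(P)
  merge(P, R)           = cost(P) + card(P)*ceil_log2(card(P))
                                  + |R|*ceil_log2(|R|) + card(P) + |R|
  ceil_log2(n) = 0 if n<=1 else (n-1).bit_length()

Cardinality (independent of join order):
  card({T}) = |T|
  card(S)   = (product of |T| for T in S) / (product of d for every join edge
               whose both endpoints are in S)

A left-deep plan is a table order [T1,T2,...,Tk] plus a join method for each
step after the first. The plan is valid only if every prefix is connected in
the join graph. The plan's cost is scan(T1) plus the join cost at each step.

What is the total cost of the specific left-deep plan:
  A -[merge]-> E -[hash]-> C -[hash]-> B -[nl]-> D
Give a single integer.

2502532920

step 1: scan A: cost=80, card=80
step 2: join E via merge
    card(P join E) = 80*500/(2) = 20000
    cost = 80 + 80*7 + 500*9 + 80 + 500 = 5720
step 3: join C via hash
    card(P join C) = 20000*250/(2) = 2500000
    cost = 5720 + 2*250*8 + 20000 = 29720
step 4: join B via hash
    card(P join B) = 2500000*200/(4) = 125000000
    cost = 29720 + 2*200*8 + 2500000 = 2532920
step 5: join D via nl
    card(P join D) = 125000000*20/(80) = 31250000
    cost = 2532920 + 125000000*20 = 2502532920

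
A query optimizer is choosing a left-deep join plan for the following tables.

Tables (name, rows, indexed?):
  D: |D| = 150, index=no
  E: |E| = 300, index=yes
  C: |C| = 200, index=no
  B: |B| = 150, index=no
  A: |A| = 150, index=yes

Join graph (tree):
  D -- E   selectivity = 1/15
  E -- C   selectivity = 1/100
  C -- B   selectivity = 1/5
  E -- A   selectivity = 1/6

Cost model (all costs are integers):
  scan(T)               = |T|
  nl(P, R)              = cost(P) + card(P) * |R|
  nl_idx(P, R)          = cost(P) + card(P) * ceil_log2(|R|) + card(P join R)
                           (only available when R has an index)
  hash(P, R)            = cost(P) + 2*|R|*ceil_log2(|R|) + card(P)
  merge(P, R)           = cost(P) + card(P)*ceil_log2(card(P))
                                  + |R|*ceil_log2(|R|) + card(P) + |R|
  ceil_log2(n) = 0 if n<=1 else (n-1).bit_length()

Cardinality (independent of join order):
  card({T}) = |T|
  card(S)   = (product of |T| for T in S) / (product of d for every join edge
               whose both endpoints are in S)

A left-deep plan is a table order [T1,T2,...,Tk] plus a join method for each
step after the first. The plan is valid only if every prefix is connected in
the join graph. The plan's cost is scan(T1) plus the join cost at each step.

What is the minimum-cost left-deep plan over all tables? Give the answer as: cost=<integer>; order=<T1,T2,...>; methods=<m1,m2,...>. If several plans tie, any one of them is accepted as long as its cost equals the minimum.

Selinger DP (subsets sized 1..n):
  {D}: scan cost=150, card=150
  {E}: scan cost=300, card=300
  {C}: scan cost=200, card=200
  {B}: scan cost=150, card=150
  {A}: scan cost=150, card=150
  {DE}: card=3000; try (D,hash)→3000, (E,merge)→4500, (E,nl_idx)→4500, (D,merge)→4650, (E,hash)→5700, (E,nl)→45150 …(+1); best=3000 via (D,hash)
  {CE}: card=600; try (E,nl_idx)→2600, (C,hash)→3800, (E,merge)→5000, (C,merge)→5100, (E,hash)→5800, (E,nl)→60200 …(+1); best=2600 via (E,nl_idx)
  {AE}: card=7500; try (A,hash)→3000, (E,merge)→4500, (A,merge)→4650, (E,hash)→5700, (E,nl_idx)→9000, (A,nl_idx)→10200 …(+2); best=3000 via (A,hash)
  {BC}: card=6000; try (B,hash)→2800, (C,merge)→3300, (B,merge)→3350, (C,hash)→3500, (C,nl)→30150, (B,nl)→30200; best=2800 via (B,hash)
  {CDE}: card=6000; try (D,hash)→5600, (C,hash)→9200, (D,merge)→10550, (C,merge)→43800, (D,nl)→92600, (C,nl)→603000; best=5600 via (D,hash)
  {ADE}: card=75000; try (A,hash)→8400, (D,hash)→12900, (A,merge)→43350, (A,nl_idx)→102000, (D,merge)→109350, (A,nl)→453000 …(+1); best=8400 via (A,hash)
  {BCE}: card=18000; try (B,hash)→5600, (B,merge)→10550, (E,hash)→14200, (E,nl_idx)→74800, (E,merge)→89800, (B,nl)→92600 …(+1); best=5600 via (B,hash)
  {ACE}: card=15000; try (A,hash)→5600, (A,merge)→10550, (C,hash)→13700, (A,nl_idx)→22400, (A,nl)→92600, (C,merge)→109800 …(+1); best=5600 via (A,hash)
  {BCDE}: card=180000; try (B,hash)→14000, (D,hash)→26000, (B,merge)→90950, (D,merge)→294950, (B,nl)→905600, (D,nl)→2705600; best=14000 via (B,hash)
  {ACDE}: card=150000; try (A,hash)→14000, (D,hash)→23000, (C,hash)→86600, (A,merge)→90950, (A,nl_idx)→203600, (D,merge)→231950 …(+4); best=14000 via (A,hash)
  {ABCE}: card=450000; try (B,hash)→23000, (A,hash)→26000, (B,merge)→231950, (A,merge)→294950, (A,nl_idx)→599600, (B,nl)→2255600 …(+1); best=23000 via (B,hash)
  {ABCDE}: card=4500000; try (B,hash)→166400, (A,hash)→196400, (D,hash)→475400, (B,merge)→2865350, (A,merge)→3435350, (A,nl_idx)→5954000 …(+4); best=166400 via (B,hash)

cost=166400; order=C,E,D,A,B; methods=nl_idx,hash,hash,hash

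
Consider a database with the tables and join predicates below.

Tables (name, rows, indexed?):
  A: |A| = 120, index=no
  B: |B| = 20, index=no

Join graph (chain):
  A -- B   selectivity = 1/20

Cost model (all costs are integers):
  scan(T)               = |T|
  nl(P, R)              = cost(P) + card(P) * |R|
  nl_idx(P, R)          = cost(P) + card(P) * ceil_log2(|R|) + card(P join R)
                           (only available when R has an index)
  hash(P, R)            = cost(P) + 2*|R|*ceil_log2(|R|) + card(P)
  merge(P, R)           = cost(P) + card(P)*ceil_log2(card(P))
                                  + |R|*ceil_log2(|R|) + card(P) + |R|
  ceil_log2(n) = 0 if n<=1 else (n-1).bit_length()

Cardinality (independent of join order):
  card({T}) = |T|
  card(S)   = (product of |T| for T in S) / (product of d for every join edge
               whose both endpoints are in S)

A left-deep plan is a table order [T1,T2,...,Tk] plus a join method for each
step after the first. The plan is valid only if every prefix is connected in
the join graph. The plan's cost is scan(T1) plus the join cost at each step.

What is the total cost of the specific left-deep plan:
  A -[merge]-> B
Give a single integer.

step 1: scan A: cost=120, card=120
step 2: join B via merge
    card(P join B) = 120*20/(20) = 120
    cost = 120 + 120*7 + 20*5 + 120 + 20 = 1200

1200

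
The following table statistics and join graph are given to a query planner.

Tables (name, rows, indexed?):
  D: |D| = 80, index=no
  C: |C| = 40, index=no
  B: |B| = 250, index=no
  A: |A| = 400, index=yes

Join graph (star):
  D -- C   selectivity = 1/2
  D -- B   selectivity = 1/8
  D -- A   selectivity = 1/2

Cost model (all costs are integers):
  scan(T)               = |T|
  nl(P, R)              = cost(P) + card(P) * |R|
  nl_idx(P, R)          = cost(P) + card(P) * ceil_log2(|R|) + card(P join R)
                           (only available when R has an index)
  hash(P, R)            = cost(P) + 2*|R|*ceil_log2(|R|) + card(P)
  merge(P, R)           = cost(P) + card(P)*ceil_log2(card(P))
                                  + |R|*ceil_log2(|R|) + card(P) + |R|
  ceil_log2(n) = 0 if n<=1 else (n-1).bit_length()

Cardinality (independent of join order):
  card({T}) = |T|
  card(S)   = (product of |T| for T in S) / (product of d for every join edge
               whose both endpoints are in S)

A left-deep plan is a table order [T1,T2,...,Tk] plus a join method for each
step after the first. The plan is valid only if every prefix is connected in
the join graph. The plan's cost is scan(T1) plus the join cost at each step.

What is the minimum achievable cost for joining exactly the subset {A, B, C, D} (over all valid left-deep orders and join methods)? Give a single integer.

Selinger DP over subsets of {A,B,C,D}:
  {D}: scan cost=80, card=80
  {C}: scan cost=40, card=40
  {B}: scan cost=250, card=250
  {A}: scan cost=400, card=400
  {CD}: card=1600; try (C,hash)→640, (D,merge)→960, (C,merge)→1000, (D,hash)→1200, (D,nl)→3240, (C,nl)→3280; best=640 via (C,hash)
  {BD}: card=2500; try (D,hash)→1620, (B,merge)→2970, (D,merge)→3140, (B,hash)→4160, (B,nl)→20080, (D,nl)→20250; best=1620 via (D,hash)
  {AD}: card=16000; try (D,hash)→1920, (A,merge)→4720, (D,merge)→5040, (A,hash)→7360, (A,nl_idx)→16800, (A,nl)→32080 …(+1); best=1920 via (D,hash)
  {BCD}: card=50000; try (C,hash)→4600, (B,hash)→6240, (B,merge)→22090, (C,merge)→34400, (C,nl)→101620, (B,nl)→400640; best=4600 via (C,hash)
  {ACD}: card=320000; try (A,hash)→9440, (C,hash)→18400, (A,merge)→23840, (C,merge)→242200, (A,nl_idx)→335040, (A,nl)→640640 …(+1); best=9440 via (A,hash)
  {ABD}: card=500000; try (A,hash)→11320, (B,hash)→21920, (A,merge)→38120, (B,merge)→244170, (A,nl_idx)→524120, (A,nl)→1001620 …(+1); best=11320 via (A,hash)
  {ABCD}: card=10000000; try (A,hash)→61800, (B,hash)→333440, (C,hash)→511800, (A,merge)→858600, (B,merge)→6411690, (C,merge)→10011600 …(+4); best=61800 via (A,hash)

61800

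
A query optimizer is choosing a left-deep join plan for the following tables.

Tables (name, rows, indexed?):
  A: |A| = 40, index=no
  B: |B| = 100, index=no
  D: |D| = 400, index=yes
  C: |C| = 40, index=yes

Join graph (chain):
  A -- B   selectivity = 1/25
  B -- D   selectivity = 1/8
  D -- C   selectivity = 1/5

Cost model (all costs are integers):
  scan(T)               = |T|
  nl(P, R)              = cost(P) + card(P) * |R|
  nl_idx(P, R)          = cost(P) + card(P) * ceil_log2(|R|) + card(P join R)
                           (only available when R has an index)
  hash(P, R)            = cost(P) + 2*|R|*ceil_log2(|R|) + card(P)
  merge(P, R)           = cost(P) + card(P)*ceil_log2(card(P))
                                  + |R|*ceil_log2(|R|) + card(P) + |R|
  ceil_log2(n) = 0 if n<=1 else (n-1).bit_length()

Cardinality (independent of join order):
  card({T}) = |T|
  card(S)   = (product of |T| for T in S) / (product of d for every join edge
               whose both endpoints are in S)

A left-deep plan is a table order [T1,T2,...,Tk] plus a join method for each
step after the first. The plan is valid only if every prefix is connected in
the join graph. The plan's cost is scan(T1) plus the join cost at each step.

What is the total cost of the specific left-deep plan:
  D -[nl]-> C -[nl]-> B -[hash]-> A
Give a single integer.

376880

step 1: scan D: cost=400, card=400
step 2: join C via nl
    card(P join C) = 400*40/(5) = 3200
    cost = 400 + 400*40 = 16400
step 3: join B via nl
    card(P join B) = 3200*100/(8) = 40000
    cost = 16400 + 3200*100 = 336400
step 4: join A via hash
    card(P join A) = 40000*40/(25) = 64000
    cost = 336400 + 2*40*6 + 40000 = 376880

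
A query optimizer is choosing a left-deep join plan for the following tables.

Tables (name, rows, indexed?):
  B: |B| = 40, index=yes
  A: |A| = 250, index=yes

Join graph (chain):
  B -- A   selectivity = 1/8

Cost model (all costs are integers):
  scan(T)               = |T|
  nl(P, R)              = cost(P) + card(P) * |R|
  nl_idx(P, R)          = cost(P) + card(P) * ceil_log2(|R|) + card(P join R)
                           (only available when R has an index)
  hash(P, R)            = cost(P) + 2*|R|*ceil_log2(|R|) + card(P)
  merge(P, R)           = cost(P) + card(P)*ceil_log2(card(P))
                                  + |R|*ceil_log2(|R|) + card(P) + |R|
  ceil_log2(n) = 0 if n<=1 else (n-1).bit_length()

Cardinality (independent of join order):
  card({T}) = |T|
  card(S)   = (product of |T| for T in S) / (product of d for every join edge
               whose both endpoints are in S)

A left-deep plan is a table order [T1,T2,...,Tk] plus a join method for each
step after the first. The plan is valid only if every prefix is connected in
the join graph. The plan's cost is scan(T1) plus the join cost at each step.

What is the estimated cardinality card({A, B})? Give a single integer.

Tables in S: A(250), B(40)
Edges inside S: B-A(d=8)
numerator = 250 * 40 = 10000
denominator = 8 = 8
card(S) = 10000 / 8 = 1250

1250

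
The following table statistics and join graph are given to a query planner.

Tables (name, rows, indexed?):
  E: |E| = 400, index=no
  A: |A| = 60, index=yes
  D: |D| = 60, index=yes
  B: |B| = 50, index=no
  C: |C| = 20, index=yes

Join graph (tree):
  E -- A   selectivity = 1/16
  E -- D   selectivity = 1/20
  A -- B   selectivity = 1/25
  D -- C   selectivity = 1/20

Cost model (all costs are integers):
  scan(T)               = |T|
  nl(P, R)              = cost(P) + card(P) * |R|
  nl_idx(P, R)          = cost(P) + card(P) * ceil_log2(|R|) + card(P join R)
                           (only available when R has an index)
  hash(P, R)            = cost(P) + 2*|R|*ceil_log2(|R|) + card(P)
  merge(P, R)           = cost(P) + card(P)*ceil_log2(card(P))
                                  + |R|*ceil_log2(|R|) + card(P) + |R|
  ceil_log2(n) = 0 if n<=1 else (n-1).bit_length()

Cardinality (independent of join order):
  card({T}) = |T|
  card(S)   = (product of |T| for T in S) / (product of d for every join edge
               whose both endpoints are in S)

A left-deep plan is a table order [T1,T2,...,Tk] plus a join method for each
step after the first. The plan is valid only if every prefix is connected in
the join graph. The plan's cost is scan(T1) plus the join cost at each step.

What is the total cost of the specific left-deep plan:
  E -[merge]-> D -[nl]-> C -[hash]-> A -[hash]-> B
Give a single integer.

step 1: scan E: cost=400, card=400
step 2: join D via merge
    card(P join D) = 400*60/(20) = 1200
    cost = 400 + 400*9 + 60*6 + 400 + 60 = 4820
step 3: join C via nl
    card(P join C) = 1200*20/(20) = 1200
    cost = 4820 + 1200*20 = 28820
step 4: join A via hash
    card(P join A) = 1200*60/(16) = 4500
    cost = 28820 + 2*60*6 + 1200 = 30740
step 5: join B via hash
    card(P join B) = 4500*50/(25) = 9000
    cost = 30740 + 2*50*6 + 4500 = 35840

35840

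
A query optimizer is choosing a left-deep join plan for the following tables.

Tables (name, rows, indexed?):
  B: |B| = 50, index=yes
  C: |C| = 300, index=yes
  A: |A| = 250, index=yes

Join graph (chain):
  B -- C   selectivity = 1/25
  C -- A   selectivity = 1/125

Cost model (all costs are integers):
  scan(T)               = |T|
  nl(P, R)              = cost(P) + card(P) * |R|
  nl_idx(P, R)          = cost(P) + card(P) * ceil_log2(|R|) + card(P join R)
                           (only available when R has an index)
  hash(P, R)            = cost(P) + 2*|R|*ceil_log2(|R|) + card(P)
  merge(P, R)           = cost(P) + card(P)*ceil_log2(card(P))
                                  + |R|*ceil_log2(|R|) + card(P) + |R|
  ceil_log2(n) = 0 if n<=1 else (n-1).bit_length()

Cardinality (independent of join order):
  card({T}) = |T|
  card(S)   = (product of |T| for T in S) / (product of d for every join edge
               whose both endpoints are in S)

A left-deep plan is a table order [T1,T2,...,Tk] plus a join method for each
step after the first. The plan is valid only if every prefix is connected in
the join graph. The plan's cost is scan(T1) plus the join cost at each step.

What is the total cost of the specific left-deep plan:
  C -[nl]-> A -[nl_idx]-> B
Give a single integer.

step 1: scan C: cost=300, card=300
step 2: join A via nl
    card(P join A) = 300*250/(125) = 600
    cost = 300 + 300*250 = 75300
step 3: join B via nl_idx
    card(P join B) = 600*50/(25) = 1200
    cost = 75300 + 600*6 + 1200 = 80100

80100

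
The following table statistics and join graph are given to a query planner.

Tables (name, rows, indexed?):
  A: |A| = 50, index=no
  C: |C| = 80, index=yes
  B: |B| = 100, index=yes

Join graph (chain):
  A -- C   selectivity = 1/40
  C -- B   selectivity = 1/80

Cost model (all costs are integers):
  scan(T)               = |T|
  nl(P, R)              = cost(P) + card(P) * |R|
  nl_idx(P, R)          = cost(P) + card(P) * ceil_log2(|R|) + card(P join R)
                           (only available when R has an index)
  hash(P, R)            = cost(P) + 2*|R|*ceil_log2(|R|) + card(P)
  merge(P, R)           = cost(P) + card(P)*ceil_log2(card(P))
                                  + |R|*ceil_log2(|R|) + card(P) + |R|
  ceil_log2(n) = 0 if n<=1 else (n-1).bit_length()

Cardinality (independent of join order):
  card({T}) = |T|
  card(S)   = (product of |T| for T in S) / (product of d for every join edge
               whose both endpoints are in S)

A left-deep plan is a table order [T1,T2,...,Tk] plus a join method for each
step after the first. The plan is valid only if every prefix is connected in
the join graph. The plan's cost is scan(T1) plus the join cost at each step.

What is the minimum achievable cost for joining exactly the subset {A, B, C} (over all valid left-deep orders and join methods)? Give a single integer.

1325

Selinger DP over subsets of {A,B,C}:
  {A}: scan cost=50, card=50
  {C}: scan cost=80, card=80
  {B}: scan cost=100, card=100
  {AC}: card=100; try (C,nl_idx)→500, (A,hash)→760, (C,merge)→1040, (A,merge)→1070, (C,hash)→1220, (C,nl)→4050 …(+1); best=500 via (C,nl_idx)
  {BC}: card=100; try (B,nl_idx)→740, (C,nl_idx)→900, (C,hash)→1320, (B,merge)→1520, (C,merge)→1540, (B,hash)→1560 …(+2); best=740 via (B,nl_idx)
  {ABC}: card=125; try (B,nl_idx)→1325, (A,hash)→1440, (A,merge)→1890, (B,hash)→2000, (B,merge)→2100, (A,nl)→5740 …(+1); best=1325 via (B,nl_idx)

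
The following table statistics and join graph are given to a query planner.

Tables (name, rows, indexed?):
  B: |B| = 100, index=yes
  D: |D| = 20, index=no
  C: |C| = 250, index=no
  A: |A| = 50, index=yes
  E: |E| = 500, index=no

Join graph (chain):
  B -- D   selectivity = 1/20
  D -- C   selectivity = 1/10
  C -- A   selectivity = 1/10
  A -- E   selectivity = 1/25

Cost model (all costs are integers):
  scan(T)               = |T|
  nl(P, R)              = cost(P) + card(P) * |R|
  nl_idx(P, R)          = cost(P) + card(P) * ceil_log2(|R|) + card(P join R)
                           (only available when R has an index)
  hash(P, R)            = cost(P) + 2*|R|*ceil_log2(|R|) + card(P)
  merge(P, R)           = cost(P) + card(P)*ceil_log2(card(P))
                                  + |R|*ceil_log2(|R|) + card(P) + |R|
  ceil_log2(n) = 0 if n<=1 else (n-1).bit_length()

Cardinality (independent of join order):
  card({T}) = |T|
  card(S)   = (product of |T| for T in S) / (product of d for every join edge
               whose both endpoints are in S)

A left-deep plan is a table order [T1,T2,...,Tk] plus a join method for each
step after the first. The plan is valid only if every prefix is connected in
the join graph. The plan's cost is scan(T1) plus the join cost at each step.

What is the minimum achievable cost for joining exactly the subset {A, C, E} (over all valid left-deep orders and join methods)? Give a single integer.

Selinger DP over subsets of {A,C,E}:
  {C}: scan cost=250, card=250
  {A}: scan cost=50, card=50
  {E}: scan cost=500, card=500
  {AC}: card=1250; try (A,hash)→1100, (C,merge)→2650, (A,merge)→2850, (A,nl_idx)→3000, (C,hash)→4100, (C,nl)→12550 …(+1); best=1100 via (A,hash)
  {AE}: card=1000; try (A,hash)→1600, (A,nl_idx)→4500, (E,merge)→5400, (A,merge)→5850, (E,hash)→9100, (E,nl)→25050 …(+1); best=1600 via (A,hash)
  {ACE}: card=25000; try (C,hash)→6600, (E,hash)→11350, (C,merge)→14850, (E,merge)→21100, (C,nl)→251600, (E,nl)→626100; best=6600 via (C,hash)

6600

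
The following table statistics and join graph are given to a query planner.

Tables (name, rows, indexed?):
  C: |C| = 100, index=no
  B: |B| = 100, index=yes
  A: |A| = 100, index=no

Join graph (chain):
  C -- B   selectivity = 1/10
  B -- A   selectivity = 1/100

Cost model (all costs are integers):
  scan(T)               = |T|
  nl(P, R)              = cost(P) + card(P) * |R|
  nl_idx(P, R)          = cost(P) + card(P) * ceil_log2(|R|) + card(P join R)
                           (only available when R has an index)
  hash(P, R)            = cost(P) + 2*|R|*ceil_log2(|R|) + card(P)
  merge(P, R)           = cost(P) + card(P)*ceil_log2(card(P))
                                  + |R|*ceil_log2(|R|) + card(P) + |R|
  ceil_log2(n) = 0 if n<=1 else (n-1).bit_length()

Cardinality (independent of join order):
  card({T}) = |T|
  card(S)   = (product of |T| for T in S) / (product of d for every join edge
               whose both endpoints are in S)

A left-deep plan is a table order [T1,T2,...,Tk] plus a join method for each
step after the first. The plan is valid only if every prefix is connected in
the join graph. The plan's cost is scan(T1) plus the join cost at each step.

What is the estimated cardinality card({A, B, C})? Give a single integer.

1000

Tables in S: A(100), B(100), C(100)
Edges inside S: C-B(d=10), B-A(d=100)
numerator = 100 * 100 * 100 = 1000000
denominator = 10 * 100 = 1000
card(S) = 1000000 / 1000 = 1000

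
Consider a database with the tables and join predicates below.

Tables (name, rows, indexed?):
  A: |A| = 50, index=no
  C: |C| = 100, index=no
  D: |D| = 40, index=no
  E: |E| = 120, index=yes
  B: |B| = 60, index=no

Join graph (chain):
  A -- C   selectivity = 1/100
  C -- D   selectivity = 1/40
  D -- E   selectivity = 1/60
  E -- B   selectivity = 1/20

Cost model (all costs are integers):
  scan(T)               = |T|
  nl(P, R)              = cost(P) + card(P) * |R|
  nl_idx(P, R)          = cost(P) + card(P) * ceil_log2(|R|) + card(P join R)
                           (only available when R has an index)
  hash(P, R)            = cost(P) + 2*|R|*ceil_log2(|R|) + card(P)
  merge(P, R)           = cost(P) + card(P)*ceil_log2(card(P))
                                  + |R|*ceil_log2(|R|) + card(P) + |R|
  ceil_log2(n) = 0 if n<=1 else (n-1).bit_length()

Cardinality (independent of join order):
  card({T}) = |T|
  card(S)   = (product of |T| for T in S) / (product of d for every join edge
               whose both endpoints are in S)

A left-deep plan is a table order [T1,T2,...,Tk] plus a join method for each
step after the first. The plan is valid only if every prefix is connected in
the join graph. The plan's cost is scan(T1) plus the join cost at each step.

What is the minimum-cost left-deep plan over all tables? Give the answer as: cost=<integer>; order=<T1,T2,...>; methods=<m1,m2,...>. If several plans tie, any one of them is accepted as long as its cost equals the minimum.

cost=2600; order=C,A,D,E,B; methods=hash,hash,nl_idx,hash

Selinger DP (subsets sized 1..n):
  {A}: scan cost=50, card=50
  {C}: scan cost=100, card=100
  {D}: scan cost=40, card=40
  {E}: scan cost=120, card=120
  {B}: scan cost=60, card=60
  {AC}: card=50; try (A,hash)→800, (C,merge)→1200, (A,merge)→1250, (C,hash)→1500, (C,nl)→5050, (A,nl)→5100; best=800 via (A,hash)
  {CD}: card=100; try (D,hash)→680, (C,merge)→1120, (D,merge)→1180, (C,hash)→1480, (C,nl)→4040, (D,nl)→4100; best=680 via (D,hash)
  {DE}: card=80; try (E,nl_idx)→400, (D,hash)→720, (E,merge)→1280, (D,merge)→1360, (E,hash)→1760, (E,nl)→4840 …(+1); best=400 via (E,nl_idx)
  {BE}: card=360; try (E,nl_idx)→840, (B,hash)→960, (E,merge)→1440, (B,merge)→1500, (E,hash)→1800, (E,nl)→7260 …(+1); best=840 via (E,nl_idx)
  {ACD}: card=50; try (D,hash)→1330, (A,hash)→1380, (D,merge)→1430, (A,merge)→1830, (D,nl)→2800, (A,nl)→5680; best=1330 via (D,hash)
  {CDE}: card=200; try (E,nl_idx)→1580, (C,merge)→1840, (C,hash)→1880, (E,merge)→2440, (E,hash)→2460, (C,nl)→8400 …(+1); best=1580 via (E,nl_idx)
  {BDE}: card=240; try (B,hash)→1200, (B,merge)→1460, (D,hash)→1680, (D,merge)→4720, (B,nl)→5200, (D,nl)→15240; best=1200 via (B,hash)
  {ACDE}: card=100; try (E,nl_idx)→1780, (A,hash)→2380, (E,merge)→2640, (E,hash)→3060, (A,merge)→3730, (E,nl)→7330 …(+1); best=1780 via (E,nl_idx)
  {BCDE}: card=600; try (B,hash)→2500, (C,hash)→2840, (B,merge)→3800, (C,merge)→4160, (B,nl)→13580, (C,nl)→25200; best=2500 via (B,hash)
  {ABCDE}: card=300; try (B,hash)→2600, (B,merge)→3000, (A,hash)→3700, (B,nl)→7780, (A,merge)→9450, (A,nl)→32500; best=2600 via (B,hash)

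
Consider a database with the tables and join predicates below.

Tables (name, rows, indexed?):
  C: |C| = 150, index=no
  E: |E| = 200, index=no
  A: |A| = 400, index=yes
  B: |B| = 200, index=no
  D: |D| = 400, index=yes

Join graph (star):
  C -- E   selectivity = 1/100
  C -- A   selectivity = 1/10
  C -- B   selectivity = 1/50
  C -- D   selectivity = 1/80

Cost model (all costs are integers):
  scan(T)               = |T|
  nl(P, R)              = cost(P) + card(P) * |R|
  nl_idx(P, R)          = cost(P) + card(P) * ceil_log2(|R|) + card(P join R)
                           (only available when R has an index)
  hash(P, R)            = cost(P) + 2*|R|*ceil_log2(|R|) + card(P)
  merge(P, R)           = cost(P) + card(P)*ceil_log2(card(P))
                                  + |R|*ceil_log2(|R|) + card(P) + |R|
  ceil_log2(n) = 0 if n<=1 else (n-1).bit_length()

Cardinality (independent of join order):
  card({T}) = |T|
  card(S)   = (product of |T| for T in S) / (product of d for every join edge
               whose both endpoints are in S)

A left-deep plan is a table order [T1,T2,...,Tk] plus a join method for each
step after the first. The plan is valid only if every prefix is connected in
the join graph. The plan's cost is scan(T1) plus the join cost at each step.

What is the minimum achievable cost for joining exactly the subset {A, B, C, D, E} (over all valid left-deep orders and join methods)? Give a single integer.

Selinger DP over subsets of {A,B,C,D,E}:
  {C}: scan cost=150, card=150
  {E}: scan cost=200, card=200
  {A}: scan cost=400, card=400
  {B}: scan cost=200, card=200
  {D}: scan cost=400, card=400
  {CE}: card=300; try (C,hash)→2800, (E,merge)→3300, (C,merge)→3350, (E,hash)→3500, (E,nl)→30150, (C,nl)→30200; best=2800 via (C,hash)
  {AC}: card=6000; try (C,hash)→3200, (A,merge)→5500, (C,merge)→5750, (A,hash)→7500, (A,nl_idx)→7500, (A,nl)→60150 …(+1); best=3200 via (C,hash)
  {BC}: card=600; try (C,hash)→2800, (B,merge)→3300, (C,merge)→3350, (B,hash)→3500, (B,nl)→30150, (C,nl)→30200; best=2800 via (C,hash)
  {CD}: card=750; try (D,nl_idx)→2250, (C,hash)→3200, (D,merge)→5500, (C,merge)→5750, (D,hash)→7500, (D,nl)→60150 …(+1); best=2250 via (D,nl_idx)
  {ACE}: card=12000; try (A,merge)→9800, (A,hash)→10300, (E,hash)→12400, (A,nl_idx)→17500, (E,merge)→89000, (A,nl)→122800 …(+1); best=9800 via (A,merge)
  {BCE}: card=1200; try (B,hash)→6300, (E,hash)→6600, (B,merge)→7600, (E,merge)→11200, (B,nl)→62800, (E,nl)→122800; best=6300 via (B,hash)
  {CDE}: card=1500; try (E,hash)→6200, (D,nl_idx)→7000, (D,merge)→9800, (D,hash)→10300, (E,merge)→12300, (D,nl)→122800 …(+1); best=6200 via (E,hash)
  {ABC}: card=24000; try (A,hash)→10600, (B,hash)→12400, (A,merge)→13400, (A,nl_idx)→32200, (B,merge)→89000, (A,nl)→242800 …(+1); best=10600 via (A,hash)
  {ACD}: card=30000; try (A,hash)→10200, (A,merge)→14500, (D,hash)→16400, (A,nl_idx)→39000, (D,nl_idx)→87200, (D,merge)→91200 …(+2); best=10200 via (A,hash)
  {BCD}: card=3000; try (B,hash)→6200, (D,hash)→10600, (D,nl_idx)→11200, (B,merge)→12300, (D,merge)→13400, (B,nl)→152250 …(+1); best=6200 via (B,hash)
  {ABCE}: card=48000; try (A,hash)→14700, (A,merge)→24700, (B,hash)→25000, (E,hash)→37800, (A,nl_idx)→65100, (B,merge)→191600 …(+4); best=14700 via (A,hash)
  {ACDE}: card=60000; try (A,hash)→14900, (A,merge)→28200, (D,hash)→29000, (E,hash)→43400, (A,nl_idx)→79700, (D,nl_idx)→177800 …(+5); best=14900 via (A,hash)
  {BCDE}: card=6000; try (B,hash)→10900, (E,hash)→12400, (D,hash)→14700, (D,nl_idx)→23100, (D,merge)→24700, (B,merge)→26000 …(+4); best=10900 via (B,hash)
  {ABCD}: card=120000; try (A,hash)→16400, (D,hash)→41800, (B,hash)→43400, (A,merge)→49200, (A,nl_idx)→153200, (D,nl_idx)→346600 …(+5); best=16400 via (A,hash)
  {ABCDE}: card=240000; try (A,hash)→24100, (D,hash)→69900, (B,hash)→78100, (A,merge)→98900, (E,hash)→139600, (A,nl_idx)→304900 …(+8); best=24100 via (A,hash)

24100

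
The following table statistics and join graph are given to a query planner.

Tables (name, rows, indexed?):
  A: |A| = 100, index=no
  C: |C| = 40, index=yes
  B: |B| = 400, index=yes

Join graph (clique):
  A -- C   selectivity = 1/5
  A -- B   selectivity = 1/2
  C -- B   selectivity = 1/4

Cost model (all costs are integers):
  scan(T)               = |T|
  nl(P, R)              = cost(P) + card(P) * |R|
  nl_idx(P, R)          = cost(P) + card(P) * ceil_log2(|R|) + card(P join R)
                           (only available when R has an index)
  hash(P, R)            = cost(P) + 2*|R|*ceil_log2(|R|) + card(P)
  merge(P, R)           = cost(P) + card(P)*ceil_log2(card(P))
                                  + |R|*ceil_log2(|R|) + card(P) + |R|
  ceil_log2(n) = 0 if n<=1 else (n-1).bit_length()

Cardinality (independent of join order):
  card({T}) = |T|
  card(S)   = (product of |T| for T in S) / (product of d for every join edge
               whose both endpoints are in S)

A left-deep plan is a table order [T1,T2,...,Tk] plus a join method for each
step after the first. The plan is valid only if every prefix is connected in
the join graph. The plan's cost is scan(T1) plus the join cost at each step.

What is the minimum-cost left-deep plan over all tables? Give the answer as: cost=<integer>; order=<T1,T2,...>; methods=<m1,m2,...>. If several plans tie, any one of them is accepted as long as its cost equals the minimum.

cost=6680; order=B,C,A; methods=hash,hash

Selinger DP (subsets sized 1..n):
  {A}: scan cost=100, card=100
  {C}: scan cost=40, card=40
  {B}: scan cost=400, card=400
  {AC}: card=800; try (C,hash)→680, (A,merge)→1120, (C,merge)→1180, (A,hash)→1480, (C,nl_idx)→1500, (A,nl)→4040 …(+1); best=680 via (C,hash)
  {AB}: card=20000; try (A,hash)→2200, (B,merge)→4900, (A,merge)→5200, (B,hash)→7400, (B,nl_idx)→21000, (B,nl)→40100 …(+1); best=2200 via (A,hash)
  {BC}: card=4000; try (C,hash)→1280, (B,merge)→4320, (B,nl_idx)→4400, (C,merge)→4680, (C,nl_idx)→6800, (B,hash)→7280 …(+2); best=1280 via (C,hash)
  {ABC}: card=40000; try (A,hash)→6680, (B,hash)→8680, (B,merge)→13480, (C,hash)→22680, (B,nl_idx)→47880, (A,merge)→54080 …(+5); best=6680 via (A,hash)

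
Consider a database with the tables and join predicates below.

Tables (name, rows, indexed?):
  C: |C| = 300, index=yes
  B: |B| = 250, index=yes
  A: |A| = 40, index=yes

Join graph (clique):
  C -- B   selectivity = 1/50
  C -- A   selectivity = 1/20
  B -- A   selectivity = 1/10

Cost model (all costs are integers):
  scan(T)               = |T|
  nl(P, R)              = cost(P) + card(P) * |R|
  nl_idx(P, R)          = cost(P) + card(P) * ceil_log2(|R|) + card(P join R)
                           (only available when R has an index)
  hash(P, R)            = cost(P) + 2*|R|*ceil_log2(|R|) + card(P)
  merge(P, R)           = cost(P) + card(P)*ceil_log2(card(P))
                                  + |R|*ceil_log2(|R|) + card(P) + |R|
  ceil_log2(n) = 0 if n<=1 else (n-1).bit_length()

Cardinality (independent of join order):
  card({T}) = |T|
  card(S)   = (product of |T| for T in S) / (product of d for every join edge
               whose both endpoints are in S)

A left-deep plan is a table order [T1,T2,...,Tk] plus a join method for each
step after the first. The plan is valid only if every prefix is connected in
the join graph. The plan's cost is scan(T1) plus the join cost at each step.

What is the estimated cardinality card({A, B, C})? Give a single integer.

300

Tables in S: A(40), B(250), C(300)
Edges inside S: C-B(d=50), C-A(d=20), B-A(d=10)
numerator = 40 * 250 * 300 = 3000000
denominator = 50 * 20 * 10 = 10000
card(S) = 3000000 / 10000 = 300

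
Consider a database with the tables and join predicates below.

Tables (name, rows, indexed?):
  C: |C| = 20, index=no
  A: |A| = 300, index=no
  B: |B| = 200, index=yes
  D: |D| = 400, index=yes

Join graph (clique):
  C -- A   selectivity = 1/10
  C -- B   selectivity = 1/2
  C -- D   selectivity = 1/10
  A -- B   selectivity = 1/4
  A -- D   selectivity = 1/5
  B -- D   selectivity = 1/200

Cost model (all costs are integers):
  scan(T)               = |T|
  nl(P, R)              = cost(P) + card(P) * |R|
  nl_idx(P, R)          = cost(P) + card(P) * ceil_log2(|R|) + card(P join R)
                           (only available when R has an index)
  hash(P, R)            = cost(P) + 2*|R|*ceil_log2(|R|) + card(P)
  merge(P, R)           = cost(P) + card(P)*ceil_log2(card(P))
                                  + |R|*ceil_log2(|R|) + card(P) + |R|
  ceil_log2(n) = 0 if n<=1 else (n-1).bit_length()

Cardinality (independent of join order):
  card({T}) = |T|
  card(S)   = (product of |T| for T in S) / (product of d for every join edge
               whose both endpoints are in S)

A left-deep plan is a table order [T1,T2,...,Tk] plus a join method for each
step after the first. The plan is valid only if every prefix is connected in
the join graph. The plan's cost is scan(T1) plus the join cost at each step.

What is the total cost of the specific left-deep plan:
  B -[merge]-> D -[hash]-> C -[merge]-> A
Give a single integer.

step 1: scan B: cost=200, card=200
step 2: join D via merge
    card(P join D) = 200*400/(200) = 400
    cost = 200 + 200*8 + 400*9 + 200 + 400 = 6000
step 3: join C via hash
    card(P join C) = 400*20/(2*10) = 400
    cost = 6000 + 2*20*5 + 400 = 6600
step 4: join A via merge
    card(P join A) = 400*300/(10*4*5) = 600
    cost = 6600 + 400*9 + 300*9 + 400 + 300 = 13600

13600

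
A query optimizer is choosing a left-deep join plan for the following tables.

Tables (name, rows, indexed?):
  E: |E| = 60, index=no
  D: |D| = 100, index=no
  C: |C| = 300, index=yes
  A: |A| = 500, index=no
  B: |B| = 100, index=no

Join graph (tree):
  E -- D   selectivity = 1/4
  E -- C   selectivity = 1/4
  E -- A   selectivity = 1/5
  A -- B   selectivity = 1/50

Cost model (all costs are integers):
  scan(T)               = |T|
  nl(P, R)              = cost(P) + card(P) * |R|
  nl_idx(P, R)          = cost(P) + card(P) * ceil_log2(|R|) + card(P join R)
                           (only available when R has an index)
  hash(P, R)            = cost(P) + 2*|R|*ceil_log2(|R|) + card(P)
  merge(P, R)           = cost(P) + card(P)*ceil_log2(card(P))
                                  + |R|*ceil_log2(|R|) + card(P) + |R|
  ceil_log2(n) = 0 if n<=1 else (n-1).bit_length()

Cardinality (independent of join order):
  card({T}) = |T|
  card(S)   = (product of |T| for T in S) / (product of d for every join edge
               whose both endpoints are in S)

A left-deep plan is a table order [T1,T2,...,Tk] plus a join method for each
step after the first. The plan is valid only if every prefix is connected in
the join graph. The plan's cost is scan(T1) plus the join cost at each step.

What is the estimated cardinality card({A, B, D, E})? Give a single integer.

300000

Tables in S: A(500), B(100), D(100), E(60)
Edges inside S: E-D(d=4), E-A(d=5), A-B(d=50)
numerator = 500 * 100 * 100 * 60 = 300000000
denominator = 4 * 5 * 50 = 1000
card(S) = 300000000 / 1000 = 300000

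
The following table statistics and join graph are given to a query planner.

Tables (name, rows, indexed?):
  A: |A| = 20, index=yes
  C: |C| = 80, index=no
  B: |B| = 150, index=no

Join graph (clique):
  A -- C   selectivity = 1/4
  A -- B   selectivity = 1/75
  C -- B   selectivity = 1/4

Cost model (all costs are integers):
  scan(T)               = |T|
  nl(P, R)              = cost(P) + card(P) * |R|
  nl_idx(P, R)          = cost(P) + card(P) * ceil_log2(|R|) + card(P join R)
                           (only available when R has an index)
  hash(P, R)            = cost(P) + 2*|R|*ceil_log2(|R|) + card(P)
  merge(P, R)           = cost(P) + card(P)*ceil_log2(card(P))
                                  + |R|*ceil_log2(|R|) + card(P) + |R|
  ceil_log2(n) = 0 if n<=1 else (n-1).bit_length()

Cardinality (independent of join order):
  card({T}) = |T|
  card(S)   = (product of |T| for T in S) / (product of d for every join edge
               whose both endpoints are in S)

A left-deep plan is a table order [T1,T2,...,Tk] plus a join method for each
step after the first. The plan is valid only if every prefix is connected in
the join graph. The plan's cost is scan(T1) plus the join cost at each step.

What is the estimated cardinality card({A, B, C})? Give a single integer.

200

Tables in S: A(20), B(150), C(80)
Edges inside S: A-C(d=4), A-B(d=75), C-B(d=4)
numerator = 20 * 150 * 80 = 240000
denominator = 4 * 75 * 4 = 1200
card(S) = 240000 / 1200 = 200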